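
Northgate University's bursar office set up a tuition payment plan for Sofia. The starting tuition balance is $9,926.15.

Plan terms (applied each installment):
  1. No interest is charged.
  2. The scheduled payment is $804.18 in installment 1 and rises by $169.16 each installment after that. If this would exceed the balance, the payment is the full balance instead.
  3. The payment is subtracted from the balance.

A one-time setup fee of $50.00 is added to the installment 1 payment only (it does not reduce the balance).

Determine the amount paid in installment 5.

Installment 1: $9,926.15 − $804.18 (+ $50.00 fee) → $9,121.97
Installment 2: $9,121.97 − $973.34 → $8,148.63
Installment 3: $8,148.63 − $1,142.50 → $7,006.13
Installment 4: $7,006.13 − $1,311.66 → $5,694.47
Installment 5: $5,694.47 − $1,480.82 → $4,213.65

$1,480.82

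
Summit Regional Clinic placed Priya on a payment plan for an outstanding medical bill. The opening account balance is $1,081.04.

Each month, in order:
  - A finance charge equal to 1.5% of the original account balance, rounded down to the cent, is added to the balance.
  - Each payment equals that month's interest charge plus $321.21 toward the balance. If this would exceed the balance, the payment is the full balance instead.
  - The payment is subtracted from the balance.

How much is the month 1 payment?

$337.42

Month 1: opening $1,081.04; interest $16.21 → $1,097.25; payment $337.42; balance $759.83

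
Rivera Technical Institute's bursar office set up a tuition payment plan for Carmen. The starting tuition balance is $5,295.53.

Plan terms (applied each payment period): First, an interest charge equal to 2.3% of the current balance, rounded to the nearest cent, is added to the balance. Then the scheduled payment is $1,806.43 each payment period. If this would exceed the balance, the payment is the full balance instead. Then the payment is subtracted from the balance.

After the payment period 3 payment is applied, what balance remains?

Payment period 1: $5,295.53 +$121.80 interest = $5,417.33; pay $1,806.43 → $3,610.90
Payment period 2: $3,610.90 +$83.05 interest = $3,693.95; pay $1,806.43 → $1,887.52
Payment period 3: $1,887.52 +$43.41 interest = $1,930.93; pay $1,806.43 → $124.50

$124.50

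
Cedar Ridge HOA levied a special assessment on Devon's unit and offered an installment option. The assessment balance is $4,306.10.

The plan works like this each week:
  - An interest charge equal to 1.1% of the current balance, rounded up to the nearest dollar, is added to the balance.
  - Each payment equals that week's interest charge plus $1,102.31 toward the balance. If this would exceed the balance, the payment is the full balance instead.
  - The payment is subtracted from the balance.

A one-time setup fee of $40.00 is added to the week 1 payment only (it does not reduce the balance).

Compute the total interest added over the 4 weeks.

Week 1: opening $4,306.10; interest $48.00 → $4,354.10; payment $1,150.31 (+ $40.00 fee); balance $3,203.79
Week 2: opening $3,203.79; interest $36.00 → $3,239.79; payment $1,138.31; balance $2,101.48
Week 3: opening $2,101.48; interest $24.00 → $2,125.48; payment $1,126.31; balance $999.17
Week 4: opening $999.17; interest $11.00 → $1,010.17; payment $1,010.17; balance $0.00
Total interest: $48.00 + $36.00 + $24.00 + $11.00 = $119.00

$119.00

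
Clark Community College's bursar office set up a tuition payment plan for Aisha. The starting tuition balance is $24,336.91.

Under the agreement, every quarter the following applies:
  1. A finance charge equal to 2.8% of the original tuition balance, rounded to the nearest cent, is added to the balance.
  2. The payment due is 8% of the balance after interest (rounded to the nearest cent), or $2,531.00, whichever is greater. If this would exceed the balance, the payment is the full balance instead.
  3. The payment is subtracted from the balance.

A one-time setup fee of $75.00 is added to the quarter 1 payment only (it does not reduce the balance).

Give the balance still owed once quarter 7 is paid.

Quarter 1: $24,336.91 +$681.43 interest = $25,018.34; pay $2,531.00 (+ $75.00 fee) → $22,487.34
Quarter 2: $22,487.34 +$681.43 interest = $23,168.77; pay $2,531.00 → $20,637.77
Quarter 3: $20,637.77 +$681.43 interest = $21,319.20; pay $2,531.00 → $18,788.20
Quarter 4: $18,788.20 +$681.43 interest = $19,469.63; pay $2,531.00 → $16,938.63
Quarter 5: $16,938.63 +$681.43 interest = $17,620.06; pay $2,531.00 → $15,089.06
Quarter 6: $15,089.06 +$681.43 interest = $15,770.49; pay $2,531.00 → $13,239.49
Quarter 7: $13,239.49 +$681.43 interest = $13,920.92; pay $2,531.00 → $11,389.92

$11,389.92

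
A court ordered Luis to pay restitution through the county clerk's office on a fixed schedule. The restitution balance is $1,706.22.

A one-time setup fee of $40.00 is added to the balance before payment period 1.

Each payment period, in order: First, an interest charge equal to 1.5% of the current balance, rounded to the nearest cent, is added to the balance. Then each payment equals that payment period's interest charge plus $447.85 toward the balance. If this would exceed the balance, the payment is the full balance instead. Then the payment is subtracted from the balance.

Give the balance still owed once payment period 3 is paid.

$402.67

Payment period 1: $1,746.22 +$26.19 interest = $1,772.41; pay $474.04 → $1,298.37
Payment period 2: $1,298.37 +$19.48 interest = $1,317.85; pay $467.33 → $850.52
Payment period 3: $850.52 +$12.76 interest = $863.28; pay $460.61 → $402.67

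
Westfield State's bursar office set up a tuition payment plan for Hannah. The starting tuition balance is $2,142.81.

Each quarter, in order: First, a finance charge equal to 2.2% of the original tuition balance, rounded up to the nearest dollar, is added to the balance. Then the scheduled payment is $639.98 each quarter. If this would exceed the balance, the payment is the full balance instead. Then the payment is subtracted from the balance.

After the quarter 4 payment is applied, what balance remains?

$0.00

Quarter 1: $2,142.81 +$48.00 interest = $2,190.81; pay $639.98 → $1,550.83
Quarter 2: $1,550.83 +$48.00 interest = $1,598.83; pay $639.98 → $958.85
Quarter 3: $958.85 +$48.00 interest = $1,006.85; pay $639.98 → $366.87
Quarter 4: $366.87 +$48.00 interest = $414.87; pay $414.87 → $0.00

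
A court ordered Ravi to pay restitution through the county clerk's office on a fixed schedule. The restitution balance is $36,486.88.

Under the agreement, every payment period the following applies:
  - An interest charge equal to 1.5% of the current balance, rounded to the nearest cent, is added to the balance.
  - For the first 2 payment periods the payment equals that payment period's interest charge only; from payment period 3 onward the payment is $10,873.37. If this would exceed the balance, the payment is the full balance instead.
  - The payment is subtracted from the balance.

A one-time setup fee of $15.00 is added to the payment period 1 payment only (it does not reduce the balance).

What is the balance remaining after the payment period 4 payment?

# | Opening | Interest | Payment | Fee | End bal
1 | $36,486.88 | $547.30 | $547.30 | $15.00 | $36,486.88
2 | $36,486.88 | $547.30 | $547.30 | — | $36,486.88
3 | $36,486.88 | $547.30 | $10,873.37 | — | $26,160.81
4 | $26,160.81 | $392.41 | $10,873.37 | — | $15,679.85

$15,679.85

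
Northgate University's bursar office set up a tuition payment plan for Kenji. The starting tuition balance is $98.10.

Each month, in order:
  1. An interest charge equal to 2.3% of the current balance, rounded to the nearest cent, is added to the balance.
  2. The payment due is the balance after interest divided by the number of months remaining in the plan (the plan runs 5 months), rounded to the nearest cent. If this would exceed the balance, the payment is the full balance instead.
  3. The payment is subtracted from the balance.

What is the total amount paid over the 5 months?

$105.09

Month 1: $98.10 +$2.26 interest = $100.36; pay $20.07 → $80.29
Month 2: $80.29 +$1.85 interest = $82.14; pay $20.54 → $61.60
Month 3: $61.60 +$1.42 interest = $63.02; pay $21.01 → $42.01
Month 4: $42.01 +$0.97 interest = $42.98; pay $21.49 → $21.49
Month 5: $21.49 +$0.49 interest = $21.98; pay $21.98 → $0.00
Total paid: $105.09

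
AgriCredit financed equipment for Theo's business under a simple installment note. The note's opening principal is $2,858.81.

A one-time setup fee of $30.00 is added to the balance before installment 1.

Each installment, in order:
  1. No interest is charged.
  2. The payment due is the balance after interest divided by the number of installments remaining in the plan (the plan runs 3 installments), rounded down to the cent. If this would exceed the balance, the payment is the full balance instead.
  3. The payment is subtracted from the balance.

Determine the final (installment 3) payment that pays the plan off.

Installment 1: $2,888.81 − $962.93 → $1,925.88
Installment 2: $1,925.88 − $962.94 → $962.94
Installment 3: $962.94 − $962.94 → $0.00

$962.94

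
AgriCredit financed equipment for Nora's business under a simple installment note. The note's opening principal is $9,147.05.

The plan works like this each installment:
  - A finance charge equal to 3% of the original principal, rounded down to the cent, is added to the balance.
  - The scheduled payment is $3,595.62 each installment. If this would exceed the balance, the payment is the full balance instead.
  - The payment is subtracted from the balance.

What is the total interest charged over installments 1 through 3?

Installment 1: $9,147.05 +$274.41 interest = $9,421.46; pay $3,595.62 → $5,825.84
Installment 2: $5,825.84 +$274.41 interest = $6,100.25; pay $3,595.62 → $2,504.63
Installment 3: $2,504.63 +$274.41 interest = $2,779.04; pay $2,779.04 → $0.00
Total interest: $274.41 + $274.41 + $274.41 = $823.23

$823.23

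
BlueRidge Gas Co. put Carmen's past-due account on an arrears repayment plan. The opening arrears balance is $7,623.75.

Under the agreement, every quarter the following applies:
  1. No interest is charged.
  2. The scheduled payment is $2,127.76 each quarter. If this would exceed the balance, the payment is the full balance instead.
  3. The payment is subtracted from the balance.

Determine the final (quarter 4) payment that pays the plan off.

$1,240.47

Quarter 1: $7,623.75 − $2,127.76 → $5,495.99
Quarter 2: $5,495.99 − $2,127.76 → $3,368.23
Quarter 3: $3,368.23 − $2,127.76 → $1,240.47
Quarter 4: $1,240.47 − $1,240.47 → $0.00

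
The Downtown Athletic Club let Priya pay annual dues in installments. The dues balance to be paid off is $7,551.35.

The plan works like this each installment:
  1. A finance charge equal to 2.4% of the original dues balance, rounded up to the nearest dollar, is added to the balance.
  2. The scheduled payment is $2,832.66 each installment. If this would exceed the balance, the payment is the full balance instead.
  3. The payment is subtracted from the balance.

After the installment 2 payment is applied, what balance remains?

Installment 1: $7,551.35 +$182.00 interest = $7,733.35; pay $2,832.66 → $4,900.69
Installment 2: $4,900.69 +$182.00 interest = $5,082.69; pay $2,832.66 → $2,250.03

$2,250.03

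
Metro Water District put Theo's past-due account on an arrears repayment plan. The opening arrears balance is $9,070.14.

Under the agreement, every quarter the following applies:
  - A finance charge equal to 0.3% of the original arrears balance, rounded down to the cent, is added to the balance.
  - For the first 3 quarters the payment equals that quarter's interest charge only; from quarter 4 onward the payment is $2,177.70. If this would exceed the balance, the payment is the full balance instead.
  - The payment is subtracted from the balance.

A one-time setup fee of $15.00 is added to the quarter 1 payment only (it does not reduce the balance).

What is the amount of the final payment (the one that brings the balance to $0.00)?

Quarter 1: $9,070.14 +$27.21 interest = $9,097.35; pay $27.21 (+ $15.00 fee) → $9,070.14
Quarter 2: $9,070.14 +$27.21 interest = $9,097.35; pay $27.21 → $9,070.14
Quarter 3: $9,070.14 +$27.21 interest = $9,097.35; pay $27.21 → $9,070.14
Quarter 4: $9,070.14 +$27.21 interest = $9,097.35; pay $2,177.70 → $6,919.65
Quarter 5: $6,919.65 +$27.21 interest = $6,946.86; pay $2,177.70 → $4,769.16
Quarter 6: $4,769.16 +$27.21 interest = $4,796.37; pay $2,177.70 → $2,618.67
Quarter 7: $2,618.67 +$27.21 interest = $2,645.88; pay $2,177.70 → $468.18
Quarter 8: $468.18 +$27.21 interest = $495.39; pay $495.39 → $0.00

$495.39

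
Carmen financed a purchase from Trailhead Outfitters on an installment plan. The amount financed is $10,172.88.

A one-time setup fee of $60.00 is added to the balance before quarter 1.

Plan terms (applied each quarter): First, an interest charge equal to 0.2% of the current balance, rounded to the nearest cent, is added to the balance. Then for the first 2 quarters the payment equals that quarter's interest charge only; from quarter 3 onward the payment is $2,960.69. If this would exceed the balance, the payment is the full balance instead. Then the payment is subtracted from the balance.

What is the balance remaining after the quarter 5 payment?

$1,394.56

Quarter 1: $10,232.88 +$20.47 interest = $10,253.35; pay $20.47 → $10,232.88
Quarter 2: $10,232.88 +$20.47 interest = $10,253.35; pay $20.47 → $10,232.88
Quarter 3: $10,232.88 +$20.47 interest = $10,253.35; pay $2,960.69 → $7,292.66
Quarter 4: $7,292.66 +$14.59 interest = $7,307.25; pay $2,960.69 → $4,346.56
Quarter 5: $4,346.56 +$8.69 interest = $4,355.25; pay $2,960.69 → $1,394.56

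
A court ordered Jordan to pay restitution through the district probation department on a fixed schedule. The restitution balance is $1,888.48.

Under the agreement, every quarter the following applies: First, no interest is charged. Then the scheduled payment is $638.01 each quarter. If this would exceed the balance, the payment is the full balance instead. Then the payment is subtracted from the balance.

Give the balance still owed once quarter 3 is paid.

$0.00

Quarter 1: opening $1,888.48; payment $638.01; balance $1,250.47
Quarter 2: opening $1,250.47; payment $638.01; balance $612.46
Quarter 3: opening $612.46; payment $612.46; balance $0.00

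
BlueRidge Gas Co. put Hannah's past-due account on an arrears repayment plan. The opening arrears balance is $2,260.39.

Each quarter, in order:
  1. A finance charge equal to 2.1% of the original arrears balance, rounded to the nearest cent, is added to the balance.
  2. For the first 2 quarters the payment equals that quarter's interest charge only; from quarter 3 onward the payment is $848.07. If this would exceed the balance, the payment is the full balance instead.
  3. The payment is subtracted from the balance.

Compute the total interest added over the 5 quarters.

# | Opening | Interest | Payment | End bal
1 | $2,260.39 | $47.47 | $47.47 | $2,260.39
2 | $2,260.39 | $47.47 | $47.47 | $2,260.39
3 | $2,260.39 | $47.47 | $848.07 | $1,459.79
4 | $1,459.79 | $47.47 | $848.07 | $659.19
5 | $659.19 | $47.47 | $706.66 | $0.00
Total interest: $47.47 + $47.47 + $47.47 + $47.47 + $47.47 = $237.35

$237.35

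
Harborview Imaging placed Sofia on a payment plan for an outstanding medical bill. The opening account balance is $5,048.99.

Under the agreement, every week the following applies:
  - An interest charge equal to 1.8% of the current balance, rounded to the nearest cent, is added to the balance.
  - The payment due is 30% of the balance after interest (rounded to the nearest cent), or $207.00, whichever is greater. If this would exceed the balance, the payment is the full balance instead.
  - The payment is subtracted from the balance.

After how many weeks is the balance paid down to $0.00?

# | Opening | Interest | Payment | End bal
1 | $5,048.99 | $90.88 | $1,541.96 | $3,597.91
2 | $3,597.91 | $64.76 | $1,098.80 | $2,563.87
3 | $2,563.87 | $46.15 | $783.01 | $1,827.01
4 | $1,827.01 | $32.89 | $557.97 | $1,301.93
5 | $1,301.93 | $23.43 | $397.61 | $927.75
6 | $927.75 | $16.70 | $283.34 | $661.11
7 | $661.11 | $11.90 | $207.00 | $466.01
8 | $466.01 | $8.39 | $207.00 | $267.40
9 | $267.40 | $4.81 | $207.00 | $65.21
10 | $65.21 | $1.17 | $66.38 | $0.00
Balance reaches $0.00 in week 10.

10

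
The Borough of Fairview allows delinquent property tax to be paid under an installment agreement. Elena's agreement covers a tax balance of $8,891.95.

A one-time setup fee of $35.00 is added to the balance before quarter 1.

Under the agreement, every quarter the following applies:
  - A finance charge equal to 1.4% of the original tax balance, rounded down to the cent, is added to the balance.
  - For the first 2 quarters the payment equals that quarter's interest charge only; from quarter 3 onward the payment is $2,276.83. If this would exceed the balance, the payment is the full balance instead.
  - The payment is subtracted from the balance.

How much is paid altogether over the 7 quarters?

$9,798.31

Quarter 1: opening $8,926.95; interest $124.48 → $9,051.43; payment $124.48; balance $8,926.95
Quarter 2: opening $8,926.95; interest $124.48 → $9,051.43; payment $124.48; balance $8,926.95
Quarter 3: opening $8,926.95; interest $124.48 → $9,051.43; payment $2,276.83; balance $6,774.60
Quarter 4: opening $6,774.60; interest $124.48 → $6,899.08; payment $2,276.83; balance $4,622.25
Quarter 5: opening $4,622.25; interest $124.48 → $4,746.73; payment $2,276.83; balance $2,469.90
Quarter 6: opening $2,469.90; interest $124.48 → $2,594.38; payment $2,276.83; balance $317.55
Quarter 7: opening $317.55; interest $124.48 → $442.03; payment $442.03; balance $0.00
Total paid: $9,798.31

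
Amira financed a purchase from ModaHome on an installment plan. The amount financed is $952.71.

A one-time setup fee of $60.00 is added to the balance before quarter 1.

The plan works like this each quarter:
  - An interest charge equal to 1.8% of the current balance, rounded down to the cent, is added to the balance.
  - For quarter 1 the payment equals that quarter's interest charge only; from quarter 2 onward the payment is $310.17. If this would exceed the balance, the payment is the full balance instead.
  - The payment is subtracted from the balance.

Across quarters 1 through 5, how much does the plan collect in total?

$1,071.91

Quarter 1: $1,012.71 +$18.22 interest = $1,030.93; pay $18.22 → $1,012.71
Quarter 2: $1,012.71 +$18.22 interest = $1,030.93; pay $310.17 → $720.76
Quarter 3: $720.76 +$12.97 interest = $733.73; pay $310.17 → $423.56
Quarter 4: $423.56 +$7.62 interest = $431.18; pay $310.17 → $121.01
Quarter 5: $121.01 +$2.17 interest = $123.18; pay $123.18 → $0.00
Total paid: $1,071.91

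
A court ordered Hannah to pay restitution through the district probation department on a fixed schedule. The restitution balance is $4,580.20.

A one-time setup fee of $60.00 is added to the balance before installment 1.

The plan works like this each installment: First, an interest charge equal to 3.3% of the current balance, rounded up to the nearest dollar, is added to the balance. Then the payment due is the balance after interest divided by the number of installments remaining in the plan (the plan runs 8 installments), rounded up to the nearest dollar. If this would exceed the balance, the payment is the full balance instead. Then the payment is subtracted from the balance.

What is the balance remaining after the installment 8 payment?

$0.00

Installment 1: opening $4,640.20; interest $154.00 → $4,794.20; payment $600.00; balance $4,194.20
Installment 2: opening $4,194.20; interest $139.00 → $4,333.20; payment $620.00; balance $3,713.20
Installment 3: opening $3,713.20; interest $123.00 → $3,836.20; payment $640.00; balance $3,196.20
Installment 4: opening $3,196.20; interest $106.00 → $3,302.20; payment $661.00; balance $2,641.20
Installment 5: opening $2,641.20; interest $88.00 → $2,729.20; payment $683.00; balance $2,046.20
Installment 6: opening $2,046.20; interest $68.00 → $2,114.20; payment $705.00; balance $1,409.20
Installment 7: opening $1,409.20; interest $47.00 → $1,456.20; payment $729.00; balance $727.20
Installment 8: opening $727.20; interest $24.00 → $751.20; payment $751.20; balance $0.00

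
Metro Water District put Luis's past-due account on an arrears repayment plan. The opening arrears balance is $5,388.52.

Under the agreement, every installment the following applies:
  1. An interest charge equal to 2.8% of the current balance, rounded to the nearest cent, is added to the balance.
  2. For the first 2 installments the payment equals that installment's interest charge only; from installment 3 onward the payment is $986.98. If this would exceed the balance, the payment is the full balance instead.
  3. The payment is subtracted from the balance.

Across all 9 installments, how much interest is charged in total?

$842.69

Installment 1: opening $5,388.52; interest $150.88 → $5,539.40; payment $150.88; balance $5,388.52
Installment 2: opening $5,388.52; interest $150.88 → $5,539.40; payment $150.88; balance $5,388.52
Installment 3: opening $5,388.52; interest $150.88 → $5,539.40; payment $986.98; balance $4,552.42
Installment 4: opening $4,552.42; interest $127.47 → $4,679.89; payment $986.98; balance $3,692.91
Installment 5: opening $3,692.91; interest $103.40 → $3,796.31; payment $986.98; balance $2,809.33
Installment 6: opening $2,809.33; interest $78.66 → $2,887.99; payment $986.98; balance $1,901.01
Installment 7: opening $1,901.01; interest $53.23 → $1,954.24; payment $986.98; balance $967.26
Installment 8: opening $967.26; interest $27.08 → $994.34; payment $986.98; balance $7.36
Installment 9: opening $7.36; interest $0.21 → $7.57; payment $7.57; balance $0.00
Total interest: $150.88 + $150.88 + $150.88 + $127.47 + $103.40 + $78.66 + $53.23 + $27.08 + $0.21 = $842.69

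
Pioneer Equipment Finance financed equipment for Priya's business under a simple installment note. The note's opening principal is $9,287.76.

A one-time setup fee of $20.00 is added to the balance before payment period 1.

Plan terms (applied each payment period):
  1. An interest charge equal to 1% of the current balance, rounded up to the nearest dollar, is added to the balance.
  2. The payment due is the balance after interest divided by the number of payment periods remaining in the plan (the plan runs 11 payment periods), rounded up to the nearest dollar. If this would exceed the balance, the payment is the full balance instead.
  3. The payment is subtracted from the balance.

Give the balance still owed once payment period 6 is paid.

$4,490.76

# | Opening | Interest | Payment | End bal
1 | $9,307.76 | $94.00 | $855.00 | $8,546.76
2 | $8,546.76 | $86.00 | $864.00 | $7,768.76
3 | $7,768.76 | $78.00 | $872.00 | $6,974.76
4 | $6,974.76 | $70.00 | $881.00 | $6,163.76
5 | $6,163.76 | $62.00 | $890.00 | $5,335.76
6 | $5,335.76 | $54.00 | $899.00 | $4,490.76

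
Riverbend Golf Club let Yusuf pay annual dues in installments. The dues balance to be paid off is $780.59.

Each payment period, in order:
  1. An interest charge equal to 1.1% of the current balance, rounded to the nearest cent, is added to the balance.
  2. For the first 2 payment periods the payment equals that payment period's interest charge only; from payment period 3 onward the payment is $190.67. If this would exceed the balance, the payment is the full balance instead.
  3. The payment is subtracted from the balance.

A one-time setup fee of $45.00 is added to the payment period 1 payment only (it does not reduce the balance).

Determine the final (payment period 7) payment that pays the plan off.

$40.59

Payment period 1: $780.59 +$8.59 interest = $789.18; pay $8.59 (+ $45.00 fee) → $780.59
Payment period 2: $780.59 +$8.59 interest = $789.18; pay $8.59 → $780.59
Payment period 3: $780.59 +$8.59 interest = $789.18; pay $190.67 → $598.51
Payment period 4: $598.51 +$6.58 interest = $605.09; pay $190.67 → $414.42
Payment period 5: $414.42 +$4.56 interest = $418.98; pay $190.67 → $228.31
Payment period 6: $228.31 +$2.51 interest = $230.82; pay $190.67 → $40.15
Payment period 7: $40.15 +$0.44 interest = $40.59; pay $40.59 → $0.00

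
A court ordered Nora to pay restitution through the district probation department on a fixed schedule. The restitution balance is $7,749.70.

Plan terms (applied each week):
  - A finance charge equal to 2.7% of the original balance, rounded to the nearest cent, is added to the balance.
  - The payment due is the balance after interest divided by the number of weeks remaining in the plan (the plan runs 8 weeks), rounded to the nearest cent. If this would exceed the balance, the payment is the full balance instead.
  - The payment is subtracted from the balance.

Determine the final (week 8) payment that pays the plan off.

$1,537.39

Week 1: opening $7,749.70; interest $209.24 → $7,958.94; payment $994.87; balance $6,964.07
Week 2: opening $6,964.07; interest $209.24 → $7,173.31; payment $1,024.76; balance $6,148.55
Week 3: opening $6,148.55; interest $209.24 → $6,357.79; payment $1,059.63; balance $5,298.16
Week 4: opening $5,298.16; interest $209.24 → $5,507.40; payment $1,101.48; balance $4,405.92
Week 5: opening $4,405.92; interest $209.24 → $4,615.16; payment $1,153.79; balance $3,461.37
Week 6: opening $3,461.37; interest $209.24 → $3,670.61; payment $1,223.54; balance $2,447.07
Week 7: opening $2,447.07; interest $209.24 → $2,656.31; payment $1,328.16; balance $1,328.15
Week 8: opening $1,328.15; interest $209.24 → $1,537.39; payment $1,537.39; balance $0.00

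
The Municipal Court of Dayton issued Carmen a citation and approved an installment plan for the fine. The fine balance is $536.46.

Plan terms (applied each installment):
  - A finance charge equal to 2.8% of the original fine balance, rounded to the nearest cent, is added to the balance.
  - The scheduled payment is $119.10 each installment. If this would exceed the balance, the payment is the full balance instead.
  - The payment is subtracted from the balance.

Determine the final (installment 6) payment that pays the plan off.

$31.08

Installment 1: opening $536.46; interest $15.02 → $551.48; payment $119.10; balance $432.38
Installment 2: opening $432.38; interest $15.02 → $447.40; payment $119.10; balance $328.30
Installment 3: opening $328.30; interest $15.02 → $343.32; payment $119.10; balance $224.22
Installment 4: opening $224.22; interest $15.02 → $239.24; payment $119.10; balance $120.14
Installment 5: opening $120.14; interest $15.02 → $135.16; payment $119.10; balance $16.06
Installment 6: opening $16.06; interest $15.02 → $31.08; payment $31.08; balance $0.00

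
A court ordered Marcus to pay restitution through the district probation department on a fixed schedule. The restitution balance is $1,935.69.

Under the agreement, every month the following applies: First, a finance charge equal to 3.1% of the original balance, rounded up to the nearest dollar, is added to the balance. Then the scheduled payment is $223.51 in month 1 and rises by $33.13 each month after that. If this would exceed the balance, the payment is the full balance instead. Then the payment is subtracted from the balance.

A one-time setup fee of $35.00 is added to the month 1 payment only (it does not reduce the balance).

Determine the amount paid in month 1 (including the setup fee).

# | Opening | Interest | Payment | Fee | End bal
1 | $1,935.69 | $61.00 | $223.51 | $35.00 | $1,773.18

$258.51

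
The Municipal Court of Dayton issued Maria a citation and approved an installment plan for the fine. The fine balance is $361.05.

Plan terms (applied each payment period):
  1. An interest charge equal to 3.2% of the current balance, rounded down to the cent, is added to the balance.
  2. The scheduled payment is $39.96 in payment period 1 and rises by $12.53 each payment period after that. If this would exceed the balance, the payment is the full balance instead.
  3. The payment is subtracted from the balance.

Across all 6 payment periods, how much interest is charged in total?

Payment period 1: opening $361.05; interest $11.55 → $372.60; payment $39.96; balance $332.64
Payment period 2: opening $332.64; interest $10.64 → $343.28; payment $52.49; balance $290.79
Payment period 3: opening $290.79; interest $9.30 → $300.09; payment $65.02; balance $235.07
Payment period 4: opening $235.07; interest $7.52 → $242.59; payment $77.55; balance $165.04
Payment period 5: opening $165.04; interest $5.28 → $170.32; payment $90.08; balance $80.24
Payment period 6: opening $80.24; interest $2.56 → $82.80; payment $82.80; balance $0.00
Total interest: $11.55 + $10.64 + $9.30 + $7.52 + $5.28 + $2.56 = $46.85

$46.85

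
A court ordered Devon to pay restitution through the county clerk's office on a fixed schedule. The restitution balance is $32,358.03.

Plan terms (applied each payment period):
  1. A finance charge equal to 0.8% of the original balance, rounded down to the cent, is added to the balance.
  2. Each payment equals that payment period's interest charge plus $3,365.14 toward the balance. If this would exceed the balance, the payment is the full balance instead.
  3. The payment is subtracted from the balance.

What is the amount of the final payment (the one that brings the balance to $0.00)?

# | Opening | Interest | Payment | End bal
1 | $32,358.03 | $258.86 | $3,624.00 | $28,992.89
2 | $28,992.89 | $258.86 | $3,624.00 | $25,627.75
3 | $25,627.75 | $258.86 | $3,624.00 | $22,262.61
4 | $22,262.61 | $258.86 | $3,624.00 | $18,897.47
5 | $18,897.47 | $258.86 | $3,624.00 | $15,532.33
6 | $15,532.33 | $258.86 | $3,624.00 | $12,167.19
7 | $12,167.19 | $258.86 | $3,624.00 | $8,802.05
8 | $8,802.05 | $258.86 | $3,624.00 | $5,436.91
9 | $5,436.91 | $258.86 | $3,624.00 | $2,071.77
10 | $2,071.77 | $258.86 | $2,330.63 | $0.00

$2,330.63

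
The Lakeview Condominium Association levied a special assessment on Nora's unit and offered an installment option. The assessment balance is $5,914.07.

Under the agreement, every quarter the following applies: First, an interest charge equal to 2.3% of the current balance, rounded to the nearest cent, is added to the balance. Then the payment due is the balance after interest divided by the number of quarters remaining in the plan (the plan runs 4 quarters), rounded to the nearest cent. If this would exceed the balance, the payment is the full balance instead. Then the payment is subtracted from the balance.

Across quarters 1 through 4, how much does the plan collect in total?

$6,262.04

Quarter 1: $5,914.07 +$136.02 interest = $6,050.09; pay $1,512.52 → $4,537.57
Quarter 2: $4,537.57 +$104.36 interest = $4,641.93; pay $1,547.31 → $3,094.62
Quarter 3: $3,094.62 +$71.18 interest = $3,165.80; pay $1,582.90 → $1,582.90
Quarter 4: $1,582.90 +$36.41 interest = $1,619.31; pay $1,619.31 → $0.00
Total paid: $6,262.04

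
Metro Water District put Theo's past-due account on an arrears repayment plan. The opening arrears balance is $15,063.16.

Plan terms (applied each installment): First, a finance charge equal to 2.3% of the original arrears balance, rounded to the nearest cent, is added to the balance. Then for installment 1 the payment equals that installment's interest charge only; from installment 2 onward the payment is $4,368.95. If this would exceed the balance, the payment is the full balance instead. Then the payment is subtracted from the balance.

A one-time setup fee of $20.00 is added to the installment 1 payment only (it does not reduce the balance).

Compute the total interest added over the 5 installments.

$1,732.25

Installment 1: opening $15,063.16; interest $346.45 → $15,409.61; payment $346.45 (+ $20.00 fee); balance $15,063.16
Installment 2: opening $15,063.16; interest $346.45 → $15,409.61; payment $4,368.95; balance $11,040.66
Installment 3: opening $11,040.66; interest $346.45 → $11,387.11; payment $4,368.95; balance $7,018.16
Installment 4: opening $7,018.16; interest $346.45 → $7,364.61; payment $4,368.95; balance $2,995.66
Installment 5: opening $2,995.66; interest $346.45 → $3,342.11; payment $3,342.11; balance $0.00
Total interest: $346.45 + $346.45 + $346.45 + $346.45 + $346.45 = $1,732.25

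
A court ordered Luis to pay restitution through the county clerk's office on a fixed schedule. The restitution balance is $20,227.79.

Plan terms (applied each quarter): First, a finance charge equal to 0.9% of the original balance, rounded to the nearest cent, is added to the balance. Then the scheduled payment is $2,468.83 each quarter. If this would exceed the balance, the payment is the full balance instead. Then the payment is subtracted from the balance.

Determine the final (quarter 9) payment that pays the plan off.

$2,115.60

# | Opening | Interest | Payment | End bal
1 | $20,227.79 | $182.05 | $2,468.83 | $17,941.01
2 | $17,941.01 | $182.05 | $2,468.83 | $15,654.23
3 | $15,654.23 | $182.05 | $2,468.83 | $13,367.45
4 | $13,367.45 | $182.05 | $2,468.83 | $11,080.67
5 | $11,080.67 | $182.05 | $2,468.83 | $8,793.89
6 | $8,793.89 | $182.05 | $2,468.83 | $6,507.11
7 | $6,507.11 | $182.05 | $2,468.83 | $4,220.33
8 | $4,220.33 | $182.05 | $2,468.83 | $1,933.55
9 | $1,933.55 | $182.05 | $2,115.60 | $0.00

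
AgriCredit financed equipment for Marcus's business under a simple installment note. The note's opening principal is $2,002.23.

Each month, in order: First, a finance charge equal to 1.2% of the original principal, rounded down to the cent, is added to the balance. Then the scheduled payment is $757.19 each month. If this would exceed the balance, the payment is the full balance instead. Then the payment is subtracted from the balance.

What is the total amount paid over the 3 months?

Month 1: opening $2,002.23; interest $24.02 → $2,026.25; payment $757.19; balance $1,269.06
Month 2: opening $1,269.06; interest $24.02 → $1,293.08; payment $757.19; balance $535.89
Month 3: opening $535.89; interest $24.02 → $559.91; payment $559.91; balance $0.00
Total paid: $2,074.29

$2,074.29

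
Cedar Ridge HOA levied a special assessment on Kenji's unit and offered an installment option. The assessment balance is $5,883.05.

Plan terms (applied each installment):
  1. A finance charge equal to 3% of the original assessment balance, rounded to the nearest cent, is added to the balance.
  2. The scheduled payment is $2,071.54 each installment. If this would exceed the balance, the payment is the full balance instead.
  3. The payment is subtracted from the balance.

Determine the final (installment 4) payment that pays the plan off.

Installment 1: opening $5,883.05; interest $176.49 → $6,059.54; payment $2,071.54; balance $3,988.00
Installment 2: opening $3,988.00; interest $176.49 → $4,164.49; payment $2,071.54; balance $2,092.95
Installment 3: opening $2,092.95; interest $176.49 → $2,269.44; payment $2,071.54; balance $197.90
Installment 4: opening $197.90; interest $176.49 → $374.39; payment $374.39; balance $0.00

$374.39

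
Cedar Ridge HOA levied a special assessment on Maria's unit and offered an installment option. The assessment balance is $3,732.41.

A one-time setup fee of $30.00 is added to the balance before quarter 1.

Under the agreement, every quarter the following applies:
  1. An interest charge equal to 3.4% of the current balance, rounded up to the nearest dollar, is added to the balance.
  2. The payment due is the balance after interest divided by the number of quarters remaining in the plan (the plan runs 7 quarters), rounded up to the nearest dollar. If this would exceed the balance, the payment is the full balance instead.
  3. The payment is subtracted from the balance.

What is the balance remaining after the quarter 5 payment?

Quarter 1: opening $3,762.41; interest $128.00 → $3,890.41; payment $556.00; balance $3,334.41
Quarter 2: opening $3,334.41; interest $114.00 → $3,448.41; payment $575.00; balance $2,873.41
Quarter 3: opening $2,873.41; interest $98.00 → $2,971.41; payment $595.00; balance $2,376.41
Quarter 4: opening $2,376.41; interest $81.00 → $2,457.41; payment $615.00; balance $1,842.41
Quarter 5: opening $1,842.41; interest $63.00 → $1,905.41; payment $636.00; balance $1,269.41

$1,269.41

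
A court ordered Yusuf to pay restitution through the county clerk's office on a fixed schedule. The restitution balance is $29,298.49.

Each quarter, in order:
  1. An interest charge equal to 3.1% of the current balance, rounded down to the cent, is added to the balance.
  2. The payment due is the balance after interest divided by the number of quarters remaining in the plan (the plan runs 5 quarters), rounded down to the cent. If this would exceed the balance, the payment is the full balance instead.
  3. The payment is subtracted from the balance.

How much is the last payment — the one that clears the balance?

Quarter 1: opening $29,298.49; interest $908.25 → $30,206.74; payment $6,041.34; balance $24,165.40
Quarter 2: opening $24,165.40; interest $749.12 → $24,914.52; payment $6,228.63; balance $18,685.89
Quarter 3: opening $18,685.89; interest $579.26 → $19,265.15; payment $6,421.71; balance $12,843.44
Quarter 4: opening $12,843.44; interest $398.14 → $13,241.58; payment $6,620.79; balance $6,620.79
Quarter 5: opening $6,620.79; interest $205.24 → $6,826.03; payment $6,826.03; balance $0.00

$6,826.03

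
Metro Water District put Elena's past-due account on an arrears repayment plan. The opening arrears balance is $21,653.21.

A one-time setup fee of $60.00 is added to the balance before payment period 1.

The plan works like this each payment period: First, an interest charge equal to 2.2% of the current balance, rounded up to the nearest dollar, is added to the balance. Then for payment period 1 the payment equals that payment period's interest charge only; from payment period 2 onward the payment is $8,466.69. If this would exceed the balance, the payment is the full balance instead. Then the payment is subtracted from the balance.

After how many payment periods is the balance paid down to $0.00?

Payment period 1: $21,713.21 +$478.00 interest = $22,191.21; pay $478.00 → $21,713.21
Payment period 2: $21,713.21 +$478.00 interest = $22,191.21; pay $8,466.69 → $13,724.52
Payment period 3: $13,724.52 +$302.00 interest = $14,026.52; pay $8,466.69 → $5,559.83
Payment period 4: $5,559.83 +$123.00 interest = $5,682.83; pay $5,682.83 → $0.00
Balance reaches $0.00 in payment period 4.

4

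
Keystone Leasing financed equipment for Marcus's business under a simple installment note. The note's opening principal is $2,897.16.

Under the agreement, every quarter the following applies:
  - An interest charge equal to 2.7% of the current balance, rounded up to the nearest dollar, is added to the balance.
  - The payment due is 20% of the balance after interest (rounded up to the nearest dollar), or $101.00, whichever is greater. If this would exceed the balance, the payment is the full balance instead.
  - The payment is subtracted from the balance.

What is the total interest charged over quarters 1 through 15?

$415.00

Quarter 1: $2,897.16 +$79.00 interest = $2,976.16; pay $596.00 → $2,380.16
Quarter 2: $2,380.16 +$65.00 interest = $2,445.16; pay $490.00 → $1,955.16
Quarter 3: $1,955.16 +$53.00 interest = $2,008.16; pay $402.00 → $1,606.16
Quarter 4: $1,606.16 +$44.00 interest = $1,650.16; pay $331.00 → $1,319.16
Quarter 5: $1,319.16 +$36.00 interest = $1,355.16; pay $272.00 → $1,083.16
Quarter 6: $1,083.16 +$30.00 interest = $1,113.16; pay $223.00 → $890.16
Quarter 7: $890.16 +$25.00 interest = $915.16; pay $184.00 → $731.16
Quarter 8: $731.16 +$20.00 interest = $751.16; pay $151.00 → $600.16
Quarter 9: $600.16 +$17.00 interest = $617.16; pay $124.00 → $493.16
Quarter 10: $493.16 +$14.00 interest = $507.16; pay $102.00 → $405.16
Quarter 11: $405.16 +$11.00 interest = $416.16; pay $101.00 → $315.16
Quarter 12: $315.16 +$9.00 interest = $324.16; pay $101.00 → $223.16
Quarter 13: $223.16 +$7.00 interest = $230.16; pay $101.00 → $129.16
Quarter 14: $129.16 +$4.00 interest = $133.16; pay $101.00 → $32.16
Quarter 15: $32.16 +$1.00 interest = $33.16; pay $33.16 → $0.00
Total interest: $79.00 + $65.00 + $53.00 + $44.00 + $36.00 + $30.00 + $25.00 + $20.00 + $17.00 + $14.00 + $11.00 + $9.00 + $7.00 + $4.00 + $1.00 = $415.00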